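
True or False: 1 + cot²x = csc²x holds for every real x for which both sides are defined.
Claim: 1 + cot²x = csc²x.
Reasoning: Start from sin²x + cos²x = 1 and divide every term by sin²x (allowed wherever cot x and csc x are defined): 1 + cot²x = 1/sin²x = csc²x.
So the two sides agree for every real x for which both sides are defined.

Conclusion: True.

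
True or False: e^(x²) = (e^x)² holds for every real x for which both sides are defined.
False.

Claim: e^(x²) = (e^x)².
Test a specific point where both sides are defined: x = -1.
LHS = e^(x²) ≈ 2.7183
RHS = (e^x)² ≈ 0.1353
Since 2.7183 ≠ 0.1353, the equation fails at this point, so it cannot hold for every real x for which both sides are defined.
(e^x)² = e^(2x), and 2x ≠ x² in general.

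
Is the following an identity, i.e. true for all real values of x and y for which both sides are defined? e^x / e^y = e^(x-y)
Claim: e^x / e^y = e^(x-y).
Reasoning: 1/e^y = e^(-y), so e^x / e^y = e^x · e^(-y) = e^(x + (-y)) = e^(x-y) by the product rule for exponents.
So the two sides agree for all real values of x and y for which both sides are defined.

Conclusion: Yes, this is an identity.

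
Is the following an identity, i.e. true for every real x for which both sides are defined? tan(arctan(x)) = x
Yes, this is an identity.

Claim: tan(arctan(x)) = x.
Reasoning: For every real x, arctan(x) is by definition the angle in (-π/2, π/2) whose tangent equals x. Taking the tangent of that angle returns x.
So the two sides agree for every real x for which both sides are defined.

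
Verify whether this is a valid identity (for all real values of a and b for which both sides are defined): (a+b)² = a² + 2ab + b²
Yes, this is an identity.

Claim: (a+b)² = a² + 2ab + b².
Reasoning: Expand: (a+b)² = (a+b)(a+b) = a·a + a·b + b·a + b·b = a² + 2ab + b².
So the two sides agree for all real values of a and b for which both sides are defined.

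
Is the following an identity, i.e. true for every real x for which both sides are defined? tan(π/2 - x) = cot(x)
Yes, this is an identity.

Claim: tan(π/2 - x) = cot(x).
Reasoning: tan(π/2 - x) = sin(π/2 - x)/cos(π/2 - x) = cos(x)/sin(x) = cot(x), using the cofunction identities sin(π/2 - x) = cos(x) and cos(π/2 - x) = sin(x).
So the two sides agree for every real x for which both sides are defined.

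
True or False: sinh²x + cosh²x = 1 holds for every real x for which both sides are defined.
False.

Claim: sinh²x + cosh²x = 1.
Test a specific point where both sides are defined: x = 3/2.
LHS = sinh²x + cosh²x ≈ 10.0677
RHS = 1 ≈ 1.0000
Since 10.0677 ≠ 1.0000, the equation fails at this point, so it cannot hold for every real x for which both sides are defined.
The correct hyperbolic identity is cosh²x - sinh²x = 1 (a difference); the sum sinh²x + cosh²x equals cosh(2x).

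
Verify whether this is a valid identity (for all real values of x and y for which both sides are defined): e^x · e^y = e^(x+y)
Yes, this is an identity.

Claim: e^x · e^y = e^(x+y).
Reasoning: This is the law of exponents for a common base: multiplying powers adds exponents. E.g. from the series, (Σ x^j/j!)(Σ y^k/k!) = Σ_m (Σ_{j+k=m} x^j y^k/(j!k!)) = Σ_m (x+y)^m/m! by the binomial theorem.
So the two sides agree for all real values of x and y for which both sides are defined.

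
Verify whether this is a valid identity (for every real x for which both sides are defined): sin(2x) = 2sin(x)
Claim: sin(2x) = 2sin(x).
Test a specific point where both sides are defined: x = π/2.
LHS = sin(2x) ≈ 0.0000
RHS = 2sin(x) ≈ 2.0000
Since 0.0000 ≠ 2.0000, the equation fails at this point, so it cannot hold for every real x for which both sides are defined.
The correct double-angle formula is sin(2x) = 2sin(x)cos(x).

Conclusion: No, this is NOT an identity.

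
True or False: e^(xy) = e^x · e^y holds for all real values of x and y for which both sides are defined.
False.

Claim: e^(xy) = e^x · e^y.
Test a specific point where both sides are defined: x = 3, y = 3.
LHS = e^(xy) ≈ 8103.0839
RHS = e^x · e^y ≈ 403.4288
Since 8103.0839 ≠ 403.4288, the equation fails at this point, so it cannot hold for all real values of x and y for which both sides are defined.
e^x · e^y = e^(x+y), not e^(xy).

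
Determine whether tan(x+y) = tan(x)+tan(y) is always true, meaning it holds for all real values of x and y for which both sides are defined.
Claim: tan(x+y) = tan(x)+tan(y).
Test a specific point where both sides are defined: x = π/6, y = π/4.
LHS = tan(x+y) ≈ 3.7321
RHS = tan(x)+tan(y) ≈ 1.5774
Since 3.7321 ≠ 1.5774, the equation fails at this point, so it cannot hold for all real values of x and y for which both sides are defined.
The correct formula is tan(x+y) = (tan(x) + tan(y))/(1 - tan(x)tan(y)).

Conclusion: No, this is NOT an identity.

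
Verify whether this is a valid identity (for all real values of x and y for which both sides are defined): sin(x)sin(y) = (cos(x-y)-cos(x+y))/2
Claim: sin(x)sin(y) = (cos(x-y)-cos(x+y))/2.
Reasoning: cos(x-y) = cos(x)cos(y) + sin(x)sin(y) and cos(x+y) = cos(x)cos(y) - sin(x)sin(y). Subtracting, cos(x-y) - cos(x+y) = 2sin(x)sin(y); divide by 2.
So the two sides agree for all real values of x and y for which both sides are defined.

Conclusion: Yes, this is an identity.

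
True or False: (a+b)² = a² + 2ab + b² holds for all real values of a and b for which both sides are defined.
True.

Claim: (a+b)² = a² + 2ab + b².
Reasoning: Expand: (a+b)² = (a+b)(a+b) = a·a + a·b + b·a + b·b = a² + 2ab + b².
So the two sides agree for all real values of a and b for which both sides are defined.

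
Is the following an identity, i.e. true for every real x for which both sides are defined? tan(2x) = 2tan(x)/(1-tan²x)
Claim: tan(2x) = 2tan(x)/(1-tan²x).
Reasoning: tan(2x) = sin(2x)/cos(2x) = 2sin(x)cos(x) / (cos²x - sin²x). Divide numerator and denominator by cos²x: 2tan(x) / (1 - tan²x).
So the two sides agree for every real x for which both sides are defined.

Conclusion: Yes, this is an identity.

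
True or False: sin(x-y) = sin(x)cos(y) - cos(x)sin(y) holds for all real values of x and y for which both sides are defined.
True.

Claim: sin(x-y) = sin(x)cos(y) - cos(x)sin(y).
Reasoning: Replace y by -y in sin(x+y) = sin(x)cos(y) + cos(x)sin(y) and use cos(-y) = cos(y), sin(-y) = -sin(y): sin(x-y) = sin(x)cos(y) - cos(x)sin(y).
So the two sides agree for all real values of x and y for which both sides are defined.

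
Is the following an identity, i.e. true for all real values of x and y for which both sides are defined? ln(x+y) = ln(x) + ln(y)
Claim: ln(x+y) = ln(x) + ln(y).
Test a specific point where both sides are defined: x = 4, y = 1.
LHS = ln(x+y) ≈ 1.6094
RHS = ln(x) + ln(y) ≈ 1.3863
Since 1.6094 ≠ 1.3863, the equation fails at this point, so it cannot hold for all real values of x and y for which both sides are defined.
ln(x) + ln(y) = ln(xy), not ln(x+y).

Conclusion: No, this is NOT an identity.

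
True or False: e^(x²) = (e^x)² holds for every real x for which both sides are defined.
False.

Claim: e^(x²) = (e^x)².
Test a specific point where both sides are defined: x = -1.
LHS = e^(x²) ≈ 2.7183
RHS = (e^x)² ≈ 0.1353
Since 2.7183 ≠ 0.1353, the equation fails at this point, so it cannot hold for every real x for which both sides are defined.
(e^x)² = e^(2x), and 2x ≠ x² in general.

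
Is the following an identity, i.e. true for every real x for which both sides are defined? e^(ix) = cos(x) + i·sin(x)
Claim: e^(ix) = cos(x) + i·sin(x).
Reasoning: Euler's formula. Expand e^(ix) = Σ (ix)^k / k!. Since i² = -1, the even-k terms are Σ (-1)^m x^(2m)/(2m)! = cos(x) and the odd-k terms are i · Σ (-1)^m x^(2m+1)/(2m+1)! = i·sin(x).
So the two sides agree for every real x for which both sides are defined.

Conclusion: Yes, this is an identity.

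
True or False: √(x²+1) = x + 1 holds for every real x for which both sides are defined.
False.

Claim: √(x²+1) = x + 1.
Test a specific point where both sides are defined: x = 4.
LHS = √(x²+1) ≈ 4.1231
RHS = x + 1 ≈ 5.0000
Since 4.1231 ≠ 5.0000, the equation fails at this point, so it cannot hold for every real x for which both sides are defined.
(x+1)² = x² + 2x + 1 ≠ x² + 1 unless x = 0.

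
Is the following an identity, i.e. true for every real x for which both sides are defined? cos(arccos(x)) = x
Yes, this is an identity.

Claim: cos(arccos(x)) = x.
Reasoning: For -1 ≤ x ≤ 1 (where arccos is defined), arccos(x) is by definition an angle whose cosine equals x. Taking the cosine of that angle returns x. (Note the other order, arccos(cos x) = x, is NOT an identity.)
So the two sides agree for every real x for which both sides are defined.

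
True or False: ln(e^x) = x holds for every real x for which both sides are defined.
Claim: ln(e^x) = x.
Reasoning: ln is the inverse of the exponential: ln(e^x) asks for the exponent p with e^p = e^x, and since e^p is one-to-one that exponent is p = x.
So the two sides agree for every real x for which both sides are defined.

Conclusion: True.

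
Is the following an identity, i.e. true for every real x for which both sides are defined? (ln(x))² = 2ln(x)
Claim: (ln(x))² = 2ln(x).
Test a specific point where both sides are defined: x = 5.
LHS = (ln(x))² ≈ 2.5903
RHS = 2ln(x) ≈ 3.2189
Since 2.5903 ≠ 3.2189, the equation fails at this point, so it cannot hold for every real x for which both sides are defined.
2ln(x) equals ln(x²), which is not the same as (ln x)².

Conclusion: No, this is NOT an identity.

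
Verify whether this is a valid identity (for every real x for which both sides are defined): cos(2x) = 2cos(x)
Claim: cos(2x) = 2cos(x).
Test a specific point where both sides are defined: x = -π/2.
LHS = cos(2x) ≈ -1.0000
RHS = 2cos(x) ≈ 0.0000
Since -1.0000 ≠ 0.0000, the equation fails at this point, so it cannot hold for every real x for which both sides are defined.
The correct double-angle formula is cos(2x) = cos²x - sin²x.

Conclusion: No, this is NOT an identity.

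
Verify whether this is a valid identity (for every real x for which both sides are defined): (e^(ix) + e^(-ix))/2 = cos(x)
Yes, this is an identity.

Claim: (e^(ix) + e^(-ix))/2 = cos(x).
Reasoning: By Euler's formula e^(ix) = cos(x) + i·sin(x) and e^(-ix) = cos(x) - i·sin(x). Adding cancels the sine terms: e^(ix) + e^(-ix) = 2cos(x); divide by 2.
So the two sides agree for every real x for which both sides are defined.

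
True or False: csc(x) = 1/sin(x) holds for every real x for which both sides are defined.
Claim: csc(x) = 1/sin(x).
Reasoning: csc(x) is by definition the reciprocal of sin(x), wherever sin(x) ≠ 0.
So the two sides agree for every real x for which both sides are defined.

Conclusion: True.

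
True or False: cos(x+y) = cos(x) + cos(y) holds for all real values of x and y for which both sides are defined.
False.

Claim: cos(x+y) = cos(x) + cos(y).
Test a specific point where both sides are defined: x = -π/2, y = -π/6.
LHS = cos(x+y) ≈ -0.5000
RHS = cos(x) + cos(y) ≈ 0.8660
Since -0.5000 ≠ 0.8660, the equation fails at this point, so it cannot hold for all real values of x and y for which both sides are defined.
The correct expansion is cos(x+y) = cos(x)cos(y) - sin(x)sin(y); cosine is not additive.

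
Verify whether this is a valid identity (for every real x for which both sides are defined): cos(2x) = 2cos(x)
Claim: cos(2x) = 2cos(x).
Test a specific point where both sides are defined: x = -π/6.
LHS = cos(2x) ≈ 0.5000
RHS = 2cos(x) ≈ 1.7321
Since 0.5000 ≠ 1.7321, the equation fails at this point, so it cannot hold for every real x for which both sides are defined.
The correct double-angle formula is cos(2x) = cos²x - sin²x.

Conclusion: No, this is NOT an identity.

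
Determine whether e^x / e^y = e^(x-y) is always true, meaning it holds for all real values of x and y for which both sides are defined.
Yes, this is an identity.

Claim: e^x / e^y = e^(x-y).
Reasoning: 1/e^y = e^(-y), so e^x / e^y = e^x · e^(-y) = e^(x + (-y)) = e^(x-y) by the product rule for exponents.
So the two sides agree for all real values of x and y for which both sides are defined.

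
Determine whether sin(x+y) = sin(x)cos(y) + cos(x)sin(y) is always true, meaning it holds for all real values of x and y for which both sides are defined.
Yes, this is an identity.

Claim: sin(x+y) = sin(x)cos(y) + cos(x)sin(y).
Reasoning: By Euler's formula e^(i(x+y)) = e^(ix)·e^(iy) = (cos x + i·sin x)(cos y + i·sin y). The imaginary part of the left side is sin(x+y); the imaginary part of the product is sin(x)cos(y) + cos(x)sin(y).
So the two sides agree for all real values of x and y for which both sides are defined.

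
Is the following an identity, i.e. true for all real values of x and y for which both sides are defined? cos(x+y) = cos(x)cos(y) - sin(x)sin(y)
Yes, this is an identity.

Claim: cos(x+y) = cos(x)cos(y) - sin(x)sin(y).
Reasoning: By Euler's formula e^(i(x+y)) = e^(ix)·e^(iy) = (cos x + i·sin x)(cos y + i·sin y). The real part of the left side is cos(x+y); the real part of the product is cos(x)cos(y) - sin(x)sin(y) (since i·i = -1).
So the two sides agree for all real values of x and y for which both sides are defined.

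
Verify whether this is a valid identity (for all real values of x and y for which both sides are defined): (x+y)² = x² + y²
No, this is NOT an identity.

Claim: (x+y)² = x² + y².
Test a specific point where both sides are defined: x = -2, y = 1.
LHS = (x+y)² ≈ 1.0000
RHS = x² + y² ≈ 5.0000
Since 1.0000 ≠ 5.0000, the equation fails at this point, so it cannot hold for all real values of x and y for which both sides are defined.
The correct expansion is (x+y)² = x² + 2xy + y²; the cross term 2xy is missing.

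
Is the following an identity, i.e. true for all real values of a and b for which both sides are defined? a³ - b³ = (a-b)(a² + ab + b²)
Claim: a³ - b³ = (a-b)(a² + ab + b²).
Reasoning: Expand the right side: (a-b)(a² + ab + b²) = a³ + a²b + ab² - a²b - ab² - b³ = a³ - b³ (the middle terms cancel in pairs).
So the two sides agree for all real values of a and b for which both sides are defined.

Conclusion: Yes, this is an identity.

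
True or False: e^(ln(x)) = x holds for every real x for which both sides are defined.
True.

Claim: e^(ln(x)) = x.
Reasoning: For x > 0, ln(x) is by definition the exponent p such that e^p = x. Raising e to that exponent therefore returns x: e^(ln x) = x.
So the two sides agree for every real x for which both sides are defined.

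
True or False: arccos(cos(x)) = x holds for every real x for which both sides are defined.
Claim: arccos(cos(x)) = x.
Test a specific point where both sides are defined: x = -π/6.
LHS = arccos(cos(x)) ≈ 0.5236
RHS = x ≈ -0.5236
Since 0.5236 ≠ -0.5236, the equation fails at this point, so it cannot hold for every real x for which both sides are defined.
arccos only returns values in [0, π], so arccos(cos(x)) = x holds only for x in that interval, not for all real x.

Conclusion: False.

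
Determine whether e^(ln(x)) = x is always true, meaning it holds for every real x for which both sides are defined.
Claim: e^(ln(x)) = x.
Reasoning: For x > 0, ln(x) is by definition the exponent p such that e^p = x. Raising e to that exponent therefore returns x: e^(ln x) = x.
So the two sides agree for every real x for which both sides are defined.

Conclusion: Yes, this is an identity.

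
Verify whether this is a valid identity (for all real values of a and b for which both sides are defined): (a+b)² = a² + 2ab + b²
Yes, this is an identity.

Claim: (a+b)² = a² + 2ab + b².
Reasoning: Expand: (a+b)² = (a+b)(a+b) = a·a + a·b + b·a + b·b = a² + 2ab + b².
So the two sides agree for all real values of a and b for which both sides are defined.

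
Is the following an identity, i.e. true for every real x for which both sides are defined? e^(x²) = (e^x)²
No, this is NOT an identity.

Claim: e^(x²) = (e^x)².
Test a specific point where both sides are defined: x = -1.
LHS = e^(x²) ≈ 2.7183
RHS = (e^x)² ≈ 0.1353
Since 2.7183 ≠ 0.1353, the equation fails at this point, so it cannot hold for every real x for which both sides are defined.
(e^x)² = e^(2x), and 2x ≠ x² in general.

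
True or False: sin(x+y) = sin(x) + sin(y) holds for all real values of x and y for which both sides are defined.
False.

Claim: sin(x+y) = sin(x) + sin(y).
Test a specific point where both sides are defined: x = 3π/4, y = π/6.
LHS = sin(x+y) ≈ 0.2588
RHS = sin(x) + sin(y) ≈ 1.2071
Since 0.2588 ≠ 1.2071, the equation fails at this point, so it cannot hold for all real values of x and y for which both sides are defined.
The correct expansion is sin(x+y) = sin(x)cos(y) + cos(x)sin(y); sine is not additive.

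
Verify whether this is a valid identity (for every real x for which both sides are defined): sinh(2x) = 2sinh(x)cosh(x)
Yes, this is an identity.

Claim: sinh(2x) = 2sinh(x)cosh(x).
Reasoning: 2sinh(x)cosh(x) = 2 · (e^x - e^-x)/2 · (e^x + e^-x)/2 = (e^(2x) - e^(-2x))/2 = sinh(2x).
So the two sides agree for every real x for which both sides are defined.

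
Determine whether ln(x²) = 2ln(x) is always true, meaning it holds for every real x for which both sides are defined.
Yes, this is an identity.

Claim: ln(x²) = 2ln(x).
Reasoning: The right side requires x > 0. For x > 0, x² = (e^(ln x))² = e^(2ln x), so ln(x²) = 2ln(x). (For x < 0 the right side is undefined, so those values are outside the claim.)
So the two sides agree for every real x for which both sides are defined.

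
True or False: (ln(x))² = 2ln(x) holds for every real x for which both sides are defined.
False.

Claim: (ln(x))² = 2ln(x).
Test a specific point where both sides are defined: x = 1/2.
LHS = (ln(x))² ≈ 0.4805
RHS = 2ln(x) ≈ -1.3863
Since 0.4805 ≠ -1.3863, the equation fails at this point, so it cannot hold for every real x for which both sides are defined.
2ln(x) equals ln(x²), which is not the same as (ln x)².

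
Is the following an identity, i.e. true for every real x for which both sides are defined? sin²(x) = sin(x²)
No, this is NOT an identity.

Claim: sin²(x) = sin(x²).
Test a specific point where both sides are defined: x = π/2.
LHS = sin²(x) ≈ 1.0000
RHS = sin(x²) ≈ 0.6243
Since 1.0000 ≠ 0.6243, the equation fails at this point, so it cannot hold for every real x for which both sides are defined.
sin²(x) means (sin x)², squaring the output; sin(x²) squares the input. These are different functions.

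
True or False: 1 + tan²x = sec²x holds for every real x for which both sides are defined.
Claim: 1 + tan²x = sec²x.
Reasoning: Start from sin²x + cos²x = 1 and divide every term by cos²x (allowed wherever tan x and sec x are defined): tan²x + 1 = 1/cos²x = sec²x.
So the two sides agree for every real x for which both sides are defined.

Conclusion: True.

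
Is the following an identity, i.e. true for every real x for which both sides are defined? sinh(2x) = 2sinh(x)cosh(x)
Yes, this is an identity.

Claim: sinh(2x) = 2sinh(x)cosh(x).
Reasoning: 2sinh(x)cosh(x) = 2 · (e^x - e^-x)/2 · (e^x + e^-x)/2 = (e^(2x) - e^(-2x))/2 = sinh(2x).
So the two sides agree for every real x for which both sides are defined.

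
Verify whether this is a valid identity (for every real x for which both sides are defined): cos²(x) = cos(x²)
Claim: cos²(x) = cos(x²).
Test a specific point where both sides are defined: x = π/2.
LHS = cos²(x) ≈ 0.0000
RHS = cos(x²) ≈ -0.7812
Since 0.0000 ≠ -0.7812, the equation fails at this point, so it cannot hold for every real x for which both sides are defined.
cos²(x) means (cos x)², squaring the output; cos(x²) squares the input. These are different functions.

Conclusion: No, this is NOT an identity.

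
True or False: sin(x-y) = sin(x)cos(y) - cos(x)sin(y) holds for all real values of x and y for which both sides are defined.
Claim: sin(x-y) = sin(x)cos(y) - cos(x)sin(y).
Reasoning: Replace y by -y in sin(x+y) = sin(x)cos(y) + cos(x)sin(y) and use cos(-y) = cos(y), sin(-y) = -sin(y): sin(x-y) = sin(x)cos(y) - cos(x)sin(y).
So the two sides agree for all real values of x and y for which both sides are defined.

Conclusion: True.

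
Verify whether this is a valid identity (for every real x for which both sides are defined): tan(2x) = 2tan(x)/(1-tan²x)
Yes, this is an identity.

Claim: tan(2x) = 2tan(x)/(1-tan²x).
Reasoning: tan(2x) = sin(2x)/cos(2x) = 2sin(x)cos(x) / (cos²x - sin²x). Divide numerator and denominator by cos²x: 2tan(x) / (1 - tan²x).
So the two sides agree for every real x for which both sides are defined.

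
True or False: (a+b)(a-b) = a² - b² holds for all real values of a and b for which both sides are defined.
Claim: (a+b)(a-b) = a² - b².
Reasoning: Expand: (a+b)(a-b) = a² - ab + ba - b² = a² - b² (the cross terms cancel).
So the two sides agree for all real values of a and b for which both sides are defined.

Conclusion: True.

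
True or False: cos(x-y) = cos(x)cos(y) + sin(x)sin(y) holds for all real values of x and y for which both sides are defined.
Claim: cos(x-y) = cos(x)cos(y) + sin(x)sin(y).
Reasoning: Replace y by -y in cos(x+y) = cos(x)cos(y) - sin(x)sin(y) and use cos(-y) = cos(y), sin(-y) = -sin(y): cos(x-y) = cos(x)cos(y) + sin(x)sin(y).
So the two sides agree for all real values of x and y for which both sides are defined.

Conclusion: True.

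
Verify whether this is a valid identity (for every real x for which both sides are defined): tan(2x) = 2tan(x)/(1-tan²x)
Claim: tan(2x) = 2tan(x)/(1-tan²x).
Reasoning: tan(2x) = sin(2x)/cos(2x) = 2sin(x)cos(x) / (cos²x - sin²x). Divide numerator and denominator by cos²x: 2tan(x) / (1 - tan²x).
So the two sides agree for every real x for which both sides are defined.

Conclusion: Yes, this is an identity.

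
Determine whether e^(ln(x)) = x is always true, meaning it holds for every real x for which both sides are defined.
Claim: e^(ln(x)) = x.
Reasoning: For x > 0, ln(x) is by definition the exponent p such that e^p = x. Raising e to that exponent therefore returns x: e^(ln x) = x.
So the two sides agree for every real x for which both sides are defined.

Conclusion: Yes, this is an identity.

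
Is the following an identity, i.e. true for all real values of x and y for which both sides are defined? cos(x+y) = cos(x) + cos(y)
Claim: cos(x+y) = cos(x) + cos(y).
Test a specific point where both sides are defined: x = π/3, y = -π/2.
LHS = cos(x+y) ≈ 0.8660
RHS = cos(x) + cos(y) ≈ 0.5000
Since 0.8660 ≠ 0.5000, the equation fails at this point, so it cannot hold for all real values of x and y for which both sides are defined.
The correct expansion is cos(x+y) = cos(x)cos(y) - sin(x)sin(y); cosine is not additive.

Conclusion: No, this is NOT an identity.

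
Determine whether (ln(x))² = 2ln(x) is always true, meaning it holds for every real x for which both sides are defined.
Claim: (ln(x))² = 2ln(x).
Test a specific point where both sides are defined: x = 3.
LHS = (ln(x))² ≈ 1.2069
RHS = 2ln(x) ≈ 2.1972
Since 1.2069 ≠ 2.1972, the equation fails at this point, so it cannot hold for every real x for which both sides are defined.
2ln(x) equals ln(x²), which is not the same as (ln x)².

Conclusion: No, this is NOT an identity.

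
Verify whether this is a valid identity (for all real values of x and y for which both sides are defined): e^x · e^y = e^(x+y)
Claim: e^x · e^y = e^(x+y).
Reasoning: This is the law of exponents for a common base: multiplying powers adds exponents. E.g. from the series, (Σ x^j/j!)(Σ y^k/k!) = Σ_m (Σ_{j+k=m} x^j y^k/(j!k!)) = Σ_m (x+y)^m/m! by the binomial theorem.
So the two sides agree for all real values of x and y for which both sides are defined.

Conclusion: Yes, this is an identity.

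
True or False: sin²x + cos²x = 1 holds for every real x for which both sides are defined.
True.

Claim: sin²x + cos²x = 1.
Reasoning: The point (cos x, sin x) lies on the unit circle X² + Y² = 1, so cos²x + sin²x = 1 for every real x.
So the two sides agree for every real x for which both sides are defined.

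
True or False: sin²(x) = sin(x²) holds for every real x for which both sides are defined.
Claim: sin²(x) = sin(x²).
Test a specific point where both sides are defined: x = π/3.
LHS = sin²(x) ≈ 0.7500
RHS = sin(x²) ≈ 0.8897
Since 0.7500 ≠ 0.8897, the equation fails at this point, so it cannot hold for every real x for which both sides are defined.
sin²(x) means (sin x)², squaring the output; sin(x²) squares the input. These are different functions.

Conclusion: False.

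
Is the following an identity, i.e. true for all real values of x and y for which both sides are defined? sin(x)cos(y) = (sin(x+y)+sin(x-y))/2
Yes, this is an identity.

Claim: sin(x)cos(y) = (sin(x+y)+sin(x-y))/2.
Reasoning: sin(x+y) = sin(x)cos(y) + cos(x)sin(y) and sin(x-y) = sin(x)cos(y) - cos(x)sin(y). Adding, sin(x+y) + sin(x-y) = 2sin(x)cos(y); divide by 2.
So the two sides agree for all real values of x and y for which both sides are defined.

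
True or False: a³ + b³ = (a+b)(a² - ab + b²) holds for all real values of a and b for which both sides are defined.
Claim: a³ + b³ = (a+b)(a² - ab + b²).
Reasoning: Expand the right side: (a+b)(a² - ab + b²) = a³ - a²b + ab² + a²b - ab² + b³ = a³ + b³ (the middle terms cancel in pairs).
So the two sides agree for all real values of a and b for which both sides are defined.

Conclusion: True.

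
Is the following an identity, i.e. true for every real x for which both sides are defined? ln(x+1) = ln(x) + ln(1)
No, this is NOT an identity.

Claim: ln(x+1) = ln(x) + ln(1).
Test a specific point where both sides are defined: x = 3.
LHS = ln(x+1) ≈ 1.3863
RHS = ln(x) + ln(1) ≈ 1.0986
Since 1.3863 ≠ 1.0986, the equation fails at this point, so it cannot hold for every real x for which both sides are defined.
ln(1) = 0, so the right side is just ln(x), which differs from ln(x+1).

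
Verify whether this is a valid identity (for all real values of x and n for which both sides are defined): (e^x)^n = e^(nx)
Yes, this is an identity.

Claim: (e^x)^n = e^(nx).
Reasoning: e^x is a positive real number, and for a positive base B and real exponent n, B^n = e^(n·ln B). With B = e^x, ln B = x, so (e^x)^n = e^(n·x).
So the two sides agree for all real values of x and n for which both sides are defined.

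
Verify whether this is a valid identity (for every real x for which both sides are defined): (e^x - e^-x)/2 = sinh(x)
Yes, this is an identity.

Claim: (e^x - e^-x)/2 = sinh(x).
Reasoning: This is exactly the definition of the hyperbolic sine: sinh(x) := (e^x - e^-x)/2.
So the two sides agree for every real x for which both sides are defined.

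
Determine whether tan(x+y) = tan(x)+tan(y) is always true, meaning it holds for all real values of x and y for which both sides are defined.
No, this is NOT an identity.

Claim: tan(x+y) = tan(x)+tan(y).
Test a specific point where both sides are defined: x = π/6, y = 2π/3.
LHS = tan(x+y) ≈ -0.5774
RHS = tan(x)+tan(y) ≈ -1.1547
Since -0.5774 ≠ -1.1547, the equation fails at this point, so it cannot hold for all real values of x and y for which both sides are defined.
The correct formula is tan(x+y) = (tan(x) + tan(y))/(1 - tan(x)tan(y)).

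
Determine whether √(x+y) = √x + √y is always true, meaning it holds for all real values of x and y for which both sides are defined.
Claim: √(x+y) = √x + √y.
Test a specific point where both sides are defined: x = 4, y = 5.
LHS = √(x+y) ≈ 3.0000
RHS = √x + √y ≈ 4.2361
Since 3.0000 ≠ 4.2361, the equation fails at this point, so it cannot hold for all real values of x and y for which both sides are defined.
Squaring the right side gives x + 2√(xy) + y, not x + y.

Conclusion: No, this is NOT an identity.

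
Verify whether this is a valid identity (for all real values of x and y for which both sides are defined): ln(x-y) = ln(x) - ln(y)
Claim: ln(x-y) = ln(x) - ln(y).
Test a specific point where both sides are defined: x = 2, y = 3/2.
LHS = ln(x-y) ≈ -0.6931
RHS = ln(x) - ln(y) ≈ 0.2877
Since -0.6931 ≠ 0.2877, the equation fails at this point, so it cannot hold for all real values of x and y for which both sides are defined.
ln(x) - ln(y) = ln(x/y), not ln(x-y).

Conclusion: No, this is NOT an identity.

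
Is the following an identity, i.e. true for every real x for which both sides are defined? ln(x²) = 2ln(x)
Yes, this is an identity.

Claim: ln(x²) = 2ln(x).
Reasoning: The right side requires x > 0. For x > 0, x² = (e^(ln x))² = e^(2ln x), so ln(x²) = 2ln(x). (For x < 0 the right side is undefined, so those values are outside the claim.)
So the two sides agree for every real x for which both sides are defined.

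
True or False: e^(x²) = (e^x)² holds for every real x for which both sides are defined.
False.

Claim: e^(x²) = (e^x)².
Test a specific point where both sides are defined: x = 1.
LHS = e^(x²) ≈ 2.7183
RHS = (e^x)² ≈ 7.3891
Since 2.7183 ≠ 7.3891, the equation fails at this point, so it cannot hold for every real x for which both sides are defined.
(e^x)² = e^(2x), and 2x ≠ x² in general.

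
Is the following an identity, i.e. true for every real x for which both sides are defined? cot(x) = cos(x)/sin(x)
Claim: cot(x) = cos(x)/sin(x).
Reasoning: cot(x) is defined as 1/tan(x) = 1/(sin(x)/cos(x)) = cos(x)/sin(x), wherever sin(x) ≠ 0.
So the two sides agree for every real x for which both sides are defined.

Conclusion: Yes, this is an identity.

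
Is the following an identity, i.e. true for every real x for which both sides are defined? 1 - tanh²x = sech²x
Claim: 1 - tanh²x = sech²x.
Reasoning: Divide cosh²x - sinh²x = 1 through by cosh²x (never zero): 1 - tanh²x = 1/cosh²x = sech²x.
So the two sides agree for every real x for which both sides are defined.

Conclusion: Yes, this is an identity.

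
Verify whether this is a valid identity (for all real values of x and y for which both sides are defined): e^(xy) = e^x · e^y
Claim: e^(xy) = e^x · e^y.
Test a specific point where both sides are defined: x = 1/2, y = 1/2.
LHS = e^(xy) ≈ 1.2840
RHS = e^x · e^y ≈ 2.7183
Since 1.2840 ≠ 2.7183, the equation fails at this point, so it cannot hold for all real values of x and y for which both sides are defined.
e^x · e^y = e^(x+y), not e^(xy).

Conclusion: No, this is NOT an identity.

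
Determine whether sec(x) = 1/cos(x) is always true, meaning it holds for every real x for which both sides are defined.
Yes, this is an identity.

Claim: sec(x) = 1/cos(x).
Reasoning: sec(x) is by definition the reciprocal of cos(x), wherever cos(x) ≠ 0.
So the two sides agree for every real x for which both sides are defined.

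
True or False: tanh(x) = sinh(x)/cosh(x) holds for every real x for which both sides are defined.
True.

Claim: tanh(x) = sinh(x)/cosh(x).
Reasoning: tanh(x) is defined as sinh(x)/cosh(x) = (e^x - e^-x)/(e^x + e^-x); cosh(x) ≥ 1 is never zero, so this holds for every real x.
So the two sides agree for every real x for which both sides are defined.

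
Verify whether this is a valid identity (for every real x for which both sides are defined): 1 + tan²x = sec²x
Yes, this is an identity.

Claim: 1 + tan²x = sec²x.
Reasoning: Start from sin²x + cos²x = 1 and divide every term by cos²x (allowed wherever tan x and sec x are defined): tan²x + 1 = 1/cos²x = sec²x.
So the two sides agree for every real x for which both sides are defined.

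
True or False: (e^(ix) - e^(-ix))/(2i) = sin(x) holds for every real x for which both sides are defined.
True.

Claim: (e^(ix) - e^(-ix))/(2i) = sin(x).
Reasoning: By Euler's formula e^(ix) = cos(x) + i·sin(x) and e^(-ix) = cos(x) - i·sin(x). Subtracting cancels the cosine terms: e^(ix) - e^(-ix) = 2i·sin(x); divide by 2i.
So the two sides agree for every real x for which both sides are defined.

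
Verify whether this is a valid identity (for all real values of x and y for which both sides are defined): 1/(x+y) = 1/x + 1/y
Claim: 1/(x+y) = 1/x + 1/y.
Test a specific point where both sides are defined: x = 3, y = 3/2.
LHS = 1/(x+y) ≈ 0.2222
RHS = 1/x + 1/y ≈ 1.0000
Since 0.2222 ≠ 1.0000, the equation fails at this point, so it cannot hold for all real values of x and y for which both sides are defined.
1/x + 1/y = (x+y)/(xy), which is not 1/(x+y).

Conclusion: No, this is NOT an identity.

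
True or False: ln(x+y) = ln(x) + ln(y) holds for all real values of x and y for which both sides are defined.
Claim: ln(x+y) = ln(x) + ln(y).
Test a specific point where both sides are defined: x = 3, y = 4.
LHS = ln(x+y) ≈ 1.9459
RHS = ln(x) + ln(y) ≈ 2.4849
Since 1.9459 ≠ 2.4849, the equation fails at this point, so it cannot hold for all real values of x and y for which both sides are defined.
ln(x) + ln(y) = ln(xy), not ln(x+y).

Conclusion: False.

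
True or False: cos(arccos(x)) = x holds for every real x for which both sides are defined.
Claim: cos(arccos(x)) = x.
Reasoning: For -1 ≤ x ≤ 1 (where arccos is defined), arccos(x) is by definition an angle whose cosine equals x. Taking the cosine of that angle returns x. (Note the other order, arccos(cos x) = x, is NOT an identity.)
So the two sides agree for every real x for which both sides are defined.

Conclusion: True.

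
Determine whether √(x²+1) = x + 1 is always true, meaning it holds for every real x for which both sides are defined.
Claim: √(x²+1) = x + 1.
Test a specific point where both sides are defined: x = 3/2.
LHS = √(x²+1) ≈ 1.8028
RHS = x + 1 ≈ 2.5000
Since 1.8028 ≠ 2.5000, the equation fails at this point, so it cannot hold for every real x for which both sides are defined.
(x+1)² = x² + 2x + 1 ≠ x² + 1 unless x = 0.

Conclusion: No, this is NOT an identity.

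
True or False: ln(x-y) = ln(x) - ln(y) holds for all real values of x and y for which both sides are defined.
Claim: ln(x-y) = ln(x) - ln(y).
Test a specific point where both sides are defined: x = 5, y = 3.
LHS = ln(x-y) ≈ 0.6931
RHS = ln(x) - ln(y) ≈ 0.5108
Since 0.6931 ≠ 0.5108, the equation fails at this point, so it cannot hold for all real values of x and y for which both sides are defined.
ln(x) - ln(y) = ln(x/y), not ln(x-y).

Conclusion: False.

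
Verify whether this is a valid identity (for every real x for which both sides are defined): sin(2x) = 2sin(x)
Claim: sin(2x) = 2sin(x).
Test a specific point where both sides are defined: x = 3π/4.
LHS = sin(2x) ≈ -1.0000
RHS = 2sin(x) ≈ 1.4142
Since -1.0000 ≠ 1.4142, the equation fails at this point, so it cannot hold for every real x for which both sides are defined.
The correct double-angle formula is sin(2x) = 2sin(x)cos(x).

Conclusion: No, this is NOT an identity.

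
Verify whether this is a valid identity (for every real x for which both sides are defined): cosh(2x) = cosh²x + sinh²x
Claim: cosh(2x) = cosh²x + sinh²x.
Reasoning: cosh²x = (e^(2x) + 2 + e^(-2x))/4 and sinh²x = (e^(2x) - 2 + e^(-2x))/4. Adding gives (2e^(2x) + 2e^(-2x))/4 = (e^(2x) + e^(-2x))/2 = cosh(2x).
So the two sides agree for every real x for which both sides are defined.

Conclusion: Yes, this is an identity.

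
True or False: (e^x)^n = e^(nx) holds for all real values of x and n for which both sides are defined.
True.

Claim: (e^x)^n = e^(nx).
Reasoning: e^x is a positive real number, and for a positive base B and real exponent n, B^n = e^(n·ln B). With B = e^x, ln B = x, so (e^x)^n = e^(n·x).
So the two sides agree for all real values of x and n for which both sides are defined.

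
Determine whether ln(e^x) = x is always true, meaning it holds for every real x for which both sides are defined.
Yes, this is an identity.

Claim: ln(e^x) = x.
Reasoning: ln is the inverse of the exponential: ln(e^x) asks for the exponent p with e^p = e^x, and since e^p is one-to-one that exponent is p = x.
So the two sides agree for every real x for which both sides are defined.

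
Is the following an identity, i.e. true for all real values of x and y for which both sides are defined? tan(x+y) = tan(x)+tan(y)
Claim: tan(x+y) = tan(x)+tan(y).
Test a specific point where both sides are defined: x = π/4, y = π/6.
LHS = tan(x+y) ≈ 3.7321
RHS = tan(x)+tan(y) ≈ 1.5774
Since 3.7321 ≠ 1.5774, the equation fails at this point, so it cannot hold for all real values of x and y for which both sides are defined.
The correct formula is tan(x+y) = (tan(x) + tan(y))/(1 - tan(x)tan(y)).

Conclusion: No, this is NOT an identity.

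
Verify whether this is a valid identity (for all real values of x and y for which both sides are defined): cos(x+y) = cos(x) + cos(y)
Claim: cos(x+y) = cos(x) + cos(y).
Test a specific point where both sides are defined: x = -π/4, y = π/3.
LHS = cos(x+y) ≈ 0.9659
RHS = cos(x) + cos(y) ≈ 1.2071
Since 0.9659 ≠ 1.2071, the equation fails at this point, so it cannot hold for all real values of x and y for which both sides are defined.
The correct expansion is cos(x+y) = cos(x)cos(y) - sin(x)sin(y); cosine is not additive.

Conclusion: No, this is NOT an identity.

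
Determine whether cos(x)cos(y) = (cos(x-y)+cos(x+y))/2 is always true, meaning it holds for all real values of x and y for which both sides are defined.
Claim: cos(x)cos(y) = (cos(x-y)+cos(x+y))/2.
Reasoning: cos(x-y) = cos(x)cos(y) + sin(x)sin(y) and cos(x+y) = cos(x)cos(y) - sin(x)sin(y). Adding, cos(x-y) + cos(x+y) = 2cos(x)cos(y); divide by 2.
So the two sides agree for all real values of x and y for which both sides are defined.

Conclusion: Yes, this is an identity.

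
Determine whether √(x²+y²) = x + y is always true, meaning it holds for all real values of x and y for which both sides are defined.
No, this is NOT an identity.

Claim: √(x²+y²) = x + y.
Test a specific point where both sides are defined: x = 2, y = 5.
LHS = √(x²+y²) ≈ 5.3852
RHS = x + y ≈ 7.0000
Since 5.3852 ≠ 7.0000, the equation fails at this point, so it cannot hold for all real values of x and y for which both sides are defined.
(x+y)² = x² + 2xy + y², not x² + y², so the square root does not split this way.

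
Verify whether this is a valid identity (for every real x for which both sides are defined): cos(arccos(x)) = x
Yes, this is an identity.

Claim: cos(arccos(x)) = x.
Reasoning: For -1 ≤ x ≤ 1 (where arccos is defined), arccos(x) is by definition an angle whose cosine equals x. Taking the cosine of that angle returns x. (Note the other order, arccos(cos x) = x, is NOT an identity.)
So the two sides agree for every real x for which both sides are defined.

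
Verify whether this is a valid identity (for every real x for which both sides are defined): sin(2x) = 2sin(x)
Claim: sin(2x) = 2sin(x).
Test a specific point where both sides are defined: x = -π/4.
LHS = sin(2x) ≈ -1.0000
RHS = 2sin(x) ≈ -1.4142
Since -1.0000 ≠ -1.4142, the equation fails at this point, so it cannot hold for every real x for which both sides are defined.
The correct double-angle formula is sin(2x) = 2sin(x)cos(x).

Conclusion: No, this is NOT an identity.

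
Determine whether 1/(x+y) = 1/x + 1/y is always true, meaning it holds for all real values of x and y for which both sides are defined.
No, this is NOT an identity.

Claim: 1/(x+y) = 1/x + 1/y.
Test a specific point where both sides are defined: x = 4, y = 4.
LHS = 1/(x+y) ≈ 0.1250
RHS = 1/x + 1/y ≈ 0.5000
Since 0.1250 ≠ 0.5000, the equation fails at this point, so it cannot hold for all real values of x and y for which both sides are defined.
1/x + 1/y = (x+y)/(xy), which is not 1/(x+y).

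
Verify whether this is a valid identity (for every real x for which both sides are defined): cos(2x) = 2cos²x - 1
Yes, this is an identity.

Claim: cos(2x) = 2cos²x - 1.
Reasoning: cos(2x) = cos²x - sin²x. Replace sin²x by 1 - cos²x: cos²x - (1 - cos²x) = 2cos²x - 1.
So the two sides agree for every real x for which both sides are defined.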